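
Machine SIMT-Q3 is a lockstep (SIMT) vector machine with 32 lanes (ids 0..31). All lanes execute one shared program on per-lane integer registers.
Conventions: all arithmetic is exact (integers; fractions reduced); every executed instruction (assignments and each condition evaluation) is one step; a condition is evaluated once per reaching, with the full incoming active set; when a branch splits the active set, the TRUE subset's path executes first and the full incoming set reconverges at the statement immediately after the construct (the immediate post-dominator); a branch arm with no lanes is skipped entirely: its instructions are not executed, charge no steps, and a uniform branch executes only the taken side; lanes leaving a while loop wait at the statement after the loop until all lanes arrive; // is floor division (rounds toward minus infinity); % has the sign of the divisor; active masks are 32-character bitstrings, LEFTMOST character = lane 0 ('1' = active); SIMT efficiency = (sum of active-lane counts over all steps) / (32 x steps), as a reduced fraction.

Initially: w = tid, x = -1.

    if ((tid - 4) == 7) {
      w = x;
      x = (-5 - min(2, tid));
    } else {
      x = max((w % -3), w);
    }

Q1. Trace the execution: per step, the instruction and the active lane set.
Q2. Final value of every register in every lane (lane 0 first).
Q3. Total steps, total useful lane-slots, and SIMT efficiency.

step 0: eval ((tid - 4) == 7)        11111111111111111111111111111111
step 1: w <- x                       00000000000100000000000000000000
step 2: x <- (-5 - min(2, tid))      00000000000100000000000000000000
step 3: x <- max((w % -3), w)        11111111111011111111111111111111

Answer: 4 steps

w: 0,1,2,3,4,5,6,7,8,9,10,-1,12,13,14,15,16,17,18,19,20,21,22,23,24,25,26,27,28,29,30,31
x: 0,1,2,3,4,5,6,7,8,9,10,-7,12,13,14,15,16,17,18,19,20,21,22,23,24,25,26,27,28,29,30,31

steps = 4; useful = 65; efficiency = 65/128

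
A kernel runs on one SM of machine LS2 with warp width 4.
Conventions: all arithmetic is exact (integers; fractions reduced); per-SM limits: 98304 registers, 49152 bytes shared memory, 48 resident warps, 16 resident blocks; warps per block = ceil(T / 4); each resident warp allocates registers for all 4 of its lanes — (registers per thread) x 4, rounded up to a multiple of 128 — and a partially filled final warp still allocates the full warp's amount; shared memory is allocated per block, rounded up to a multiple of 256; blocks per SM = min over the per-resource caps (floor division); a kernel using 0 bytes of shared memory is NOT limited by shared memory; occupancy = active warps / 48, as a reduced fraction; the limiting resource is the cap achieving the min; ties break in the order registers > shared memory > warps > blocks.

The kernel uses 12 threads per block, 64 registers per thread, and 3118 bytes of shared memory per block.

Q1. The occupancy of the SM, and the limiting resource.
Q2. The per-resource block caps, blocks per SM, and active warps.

Answer: occupancy 7/8, limited by shared memory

registers: 128 blocks
shared memory: 14 blocks
warps: 16 blocks
blocks: 16 blocks

Answer: 14 blocks, 42 active warps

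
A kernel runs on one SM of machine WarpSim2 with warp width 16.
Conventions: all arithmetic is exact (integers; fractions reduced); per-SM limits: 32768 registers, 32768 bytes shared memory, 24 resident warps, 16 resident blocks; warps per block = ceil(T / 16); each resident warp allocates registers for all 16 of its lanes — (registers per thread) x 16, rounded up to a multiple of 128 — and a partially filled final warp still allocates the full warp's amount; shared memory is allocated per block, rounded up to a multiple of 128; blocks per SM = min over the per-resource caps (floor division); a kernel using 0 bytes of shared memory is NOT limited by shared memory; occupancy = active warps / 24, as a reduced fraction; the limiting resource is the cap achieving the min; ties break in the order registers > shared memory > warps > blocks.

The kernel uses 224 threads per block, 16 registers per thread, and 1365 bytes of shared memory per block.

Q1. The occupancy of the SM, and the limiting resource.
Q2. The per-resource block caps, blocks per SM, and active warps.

Answer: occupancy 7/12, limited by warps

registers: 9 blocks
shared memory: 23 blocks
warps: 1 block
blocks: 16 blocks

Answer: 1 block, 14 active warps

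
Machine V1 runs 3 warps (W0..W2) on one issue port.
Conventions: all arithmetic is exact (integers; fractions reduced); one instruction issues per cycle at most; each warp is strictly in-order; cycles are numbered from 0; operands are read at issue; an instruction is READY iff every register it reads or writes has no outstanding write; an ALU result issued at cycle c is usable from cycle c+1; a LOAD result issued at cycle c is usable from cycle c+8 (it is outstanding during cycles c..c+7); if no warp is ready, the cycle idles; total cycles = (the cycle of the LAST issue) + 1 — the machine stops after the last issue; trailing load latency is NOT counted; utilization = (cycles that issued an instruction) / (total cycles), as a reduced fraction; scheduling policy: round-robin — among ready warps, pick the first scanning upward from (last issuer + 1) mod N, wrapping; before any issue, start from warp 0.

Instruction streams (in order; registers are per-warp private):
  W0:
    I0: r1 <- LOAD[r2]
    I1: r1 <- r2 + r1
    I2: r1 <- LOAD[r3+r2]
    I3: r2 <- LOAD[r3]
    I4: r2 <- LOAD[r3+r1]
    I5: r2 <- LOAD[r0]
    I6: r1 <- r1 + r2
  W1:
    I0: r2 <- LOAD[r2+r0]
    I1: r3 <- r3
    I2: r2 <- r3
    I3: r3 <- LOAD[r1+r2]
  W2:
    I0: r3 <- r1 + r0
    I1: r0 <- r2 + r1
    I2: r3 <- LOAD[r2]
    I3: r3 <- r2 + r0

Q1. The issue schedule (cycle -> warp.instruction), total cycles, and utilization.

cycle 0: W0.I0
cycle 1: W1.I0
cycle 2: W2.I0
cycle 3: W1.I1
cycle 4: W2.I1
cycle 5: W2.I2
cycle 6: idle
cycle 7: idle
cycle 8: W0.I1
cycle 9: W1.I2
cycle 10: W0.I2
cycle 11: W1.I3
cycle 12: W0.I3
cycle 13: W2.I3
cycle 14: idle
cycle 15: idle
cycle 16: idle
cycle 17: idle
cycle 18: idle
cycle 19: idle
cycle 20: W0.I4
cycle 21: idle
cycle 22: idle
cycle 23: idle
cycle 24: idle
cycle 25: idle
cycle 26: idle
cycle 27: idle
cycle 28: W0.I5
cycle 29: idle
cycle 30: idle
cycle 31: idle
cycle 32: idle
cycle 33: idle
cycle 34: idle
cycle 35: idle
cycle 36: W0.I6

Answer: 37 cycles, utilization 15/37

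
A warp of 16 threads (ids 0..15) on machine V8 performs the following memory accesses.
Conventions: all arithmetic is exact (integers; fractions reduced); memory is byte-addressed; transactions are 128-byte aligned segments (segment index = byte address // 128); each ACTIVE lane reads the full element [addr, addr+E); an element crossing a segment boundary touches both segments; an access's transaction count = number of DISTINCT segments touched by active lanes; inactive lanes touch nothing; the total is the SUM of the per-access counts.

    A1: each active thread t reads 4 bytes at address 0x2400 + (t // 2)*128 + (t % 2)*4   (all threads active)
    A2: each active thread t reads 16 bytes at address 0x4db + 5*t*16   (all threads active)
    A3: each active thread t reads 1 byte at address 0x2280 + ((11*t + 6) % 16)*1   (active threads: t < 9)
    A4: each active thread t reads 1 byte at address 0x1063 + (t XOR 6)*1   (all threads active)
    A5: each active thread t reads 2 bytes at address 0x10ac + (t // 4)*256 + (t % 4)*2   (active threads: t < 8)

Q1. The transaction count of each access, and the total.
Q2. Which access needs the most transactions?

A1: 8 transactions
A2: 11 transactions
A3: 1 transaction
A4: 1 transaction
A5: 2 transactions

Answer: 8,11,1,1,2; total 23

Answer: A2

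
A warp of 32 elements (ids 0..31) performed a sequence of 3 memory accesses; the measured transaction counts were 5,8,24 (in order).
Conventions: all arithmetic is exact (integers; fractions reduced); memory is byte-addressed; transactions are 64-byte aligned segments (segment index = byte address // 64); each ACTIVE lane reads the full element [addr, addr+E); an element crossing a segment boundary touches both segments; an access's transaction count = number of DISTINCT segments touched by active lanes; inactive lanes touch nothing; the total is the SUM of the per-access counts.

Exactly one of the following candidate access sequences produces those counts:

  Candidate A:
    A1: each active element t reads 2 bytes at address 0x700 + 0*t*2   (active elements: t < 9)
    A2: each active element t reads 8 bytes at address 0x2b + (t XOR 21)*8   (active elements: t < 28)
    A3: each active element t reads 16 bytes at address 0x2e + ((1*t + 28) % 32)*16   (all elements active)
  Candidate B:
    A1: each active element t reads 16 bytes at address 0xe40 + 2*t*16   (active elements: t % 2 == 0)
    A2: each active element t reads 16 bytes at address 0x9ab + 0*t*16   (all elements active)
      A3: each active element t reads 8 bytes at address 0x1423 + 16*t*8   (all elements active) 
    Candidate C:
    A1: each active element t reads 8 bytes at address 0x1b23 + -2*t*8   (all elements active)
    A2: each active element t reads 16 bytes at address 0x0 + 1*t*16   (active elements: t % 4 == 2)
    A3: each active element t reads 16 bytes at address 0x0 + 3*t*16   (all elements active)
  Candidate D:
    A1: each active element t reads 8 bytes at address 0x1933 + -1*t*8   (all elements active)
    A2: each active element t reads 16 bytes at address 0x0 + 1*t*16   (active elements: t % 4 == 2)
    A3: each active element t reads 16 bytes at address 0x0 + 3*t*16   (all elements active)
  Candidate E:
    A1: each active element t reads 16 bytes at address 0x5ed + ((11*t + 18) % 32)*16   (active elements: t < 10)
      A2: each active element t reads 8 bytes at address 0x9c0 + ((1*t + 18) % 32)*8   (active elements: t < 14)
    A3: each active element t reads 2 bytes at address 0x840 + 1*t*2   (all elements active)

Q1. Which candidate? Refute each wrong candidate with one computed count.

A: A1 gives 1 transaction, not 5
B: A1 gives 16 transactions, not 5
C: A1 gives 9 transactions, not 5
E: A1 gives 6 transactions, not 5
D: all counts match (5,8,24)

Answer: D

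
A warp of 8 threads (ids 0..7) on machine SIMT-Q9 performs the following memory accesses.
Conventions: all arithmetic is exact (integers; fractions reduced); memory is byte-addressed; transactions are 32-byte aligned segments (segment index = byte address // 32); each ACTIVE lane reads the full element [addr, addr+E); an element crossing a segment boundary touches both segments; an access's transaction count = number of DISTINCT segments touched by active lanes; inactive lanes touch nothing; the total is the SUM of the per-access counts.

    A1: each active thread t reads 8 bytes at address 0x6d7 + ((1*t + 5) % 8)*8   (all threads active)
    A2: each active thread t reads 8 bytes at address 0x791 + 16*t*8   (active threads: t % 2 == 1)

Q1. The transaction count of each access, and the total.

A1: 3 transactions
A2: 4 transactions

Answer: 3,4; total 7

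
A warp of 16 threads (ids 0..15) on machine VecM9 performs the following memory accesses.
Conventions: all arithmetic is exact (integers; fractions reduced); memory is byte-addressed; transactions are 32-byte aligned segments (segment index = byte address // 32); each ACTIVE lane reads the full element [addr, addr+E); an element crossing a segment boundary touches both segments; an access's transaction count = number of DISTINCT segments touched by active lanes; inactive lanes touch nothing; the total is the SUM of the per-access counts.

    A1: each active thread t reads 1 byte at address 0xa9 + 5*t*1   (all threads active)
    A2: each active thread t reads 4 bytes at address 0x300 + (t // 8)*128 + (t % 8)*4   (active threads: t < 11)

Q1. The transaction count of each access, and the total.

A1: 3 transactions
A2: 2 transactions

Answer: 3,2; total 5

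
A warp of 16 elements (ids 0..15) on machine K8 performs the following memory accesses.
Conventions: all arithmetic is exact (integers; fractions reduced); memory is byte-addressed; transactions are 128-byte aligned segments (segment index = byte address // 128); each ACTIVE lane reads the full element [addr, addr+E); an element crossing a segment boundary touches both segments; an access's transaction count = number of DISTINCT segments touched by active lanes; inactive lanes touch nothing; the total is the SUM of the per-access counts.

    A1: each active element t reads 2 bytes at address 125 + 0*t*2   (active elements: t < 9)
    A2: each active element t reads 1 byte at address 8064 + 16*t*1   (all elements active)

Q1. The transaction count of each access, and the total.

A1: 1 transaction
A2: 2 transactions

Answer: 1,2; total 3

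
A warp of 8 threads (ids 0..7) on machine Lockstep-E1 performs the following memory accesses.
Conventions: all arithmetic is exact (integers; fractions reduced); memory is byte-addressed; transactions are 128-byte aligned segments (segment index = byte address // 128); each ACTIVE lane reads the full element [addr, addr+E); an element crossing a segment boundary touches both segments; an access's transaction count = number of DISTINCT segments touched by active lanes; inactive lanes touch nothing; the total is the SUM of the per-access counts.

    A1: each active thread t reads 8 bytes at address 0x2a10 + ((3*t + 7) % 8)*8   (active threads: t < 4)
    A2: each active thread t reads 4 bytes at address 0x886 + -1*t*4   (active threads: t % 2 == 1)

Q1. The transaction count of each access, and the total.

A1: 1 transaction
A2: 2 transactions

Answer: 1,2; total 3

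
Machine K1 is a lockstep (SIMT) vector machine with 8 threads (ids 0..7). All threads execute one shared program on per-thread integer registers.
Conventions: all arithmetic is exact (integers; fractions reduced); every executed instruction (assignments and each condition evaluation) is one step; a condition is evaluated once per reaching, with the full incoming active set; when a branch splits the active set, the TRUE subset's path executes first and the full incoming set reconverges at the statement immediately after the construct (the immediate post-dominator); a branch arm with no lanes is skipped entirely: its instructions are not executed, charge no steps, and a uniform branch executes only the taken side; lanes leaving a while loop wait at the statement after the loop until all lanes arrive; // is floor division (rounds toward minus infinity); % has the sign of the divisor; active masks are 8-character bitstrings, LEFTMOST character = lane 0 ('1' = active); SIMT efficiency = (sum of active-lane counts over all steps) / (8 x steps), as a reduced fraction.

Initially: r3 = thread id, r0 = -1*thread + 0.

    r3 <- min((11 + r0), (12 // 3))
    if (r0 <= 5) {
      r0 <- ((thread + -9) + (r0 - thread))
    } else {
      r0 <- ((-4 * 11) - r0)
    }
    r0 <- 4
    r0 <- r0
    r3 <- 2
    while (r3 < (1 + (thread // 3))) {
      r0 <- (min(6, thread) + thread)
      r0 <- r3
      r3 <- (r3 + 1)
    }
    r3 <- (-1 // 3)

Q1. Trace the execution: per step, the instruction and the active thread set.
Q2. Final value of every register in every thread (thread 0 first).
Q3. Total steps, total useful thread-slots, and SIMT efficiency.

step 0: r3 <- min((11 + r0), (12 // 3)) 11111111
step 1: eval (r0 <= 5)               11111111
step 2: r0 <- ((thread + -9) + (r0 - thread)) 11111111
step 3: r0 <- 4                      11111111
step 4: r0 <- r0                     11111111
step 5: r3 <- 2                      11111111
step 6: eval (r3 < (1 + (thread // 3))) 11111111
step 7: r0 <- (min(6, thread) + thread) 00000011
step 8: r0 <- r3                     00000011
step 9: r3 <- (r3 + 1)               00000011
step 10: eval (r3 < (1 + (thread // 3))) 00000011
step 11: r3 <- (-1 // 3)              11111111

Answer: 12 steps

r3: -1,-1,-1,-1,-1,-1,-1,-1
r0: 4,4,4,4,4,4,2,2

steps = 12; useful = 72; efficiency = 72/96 = 3/4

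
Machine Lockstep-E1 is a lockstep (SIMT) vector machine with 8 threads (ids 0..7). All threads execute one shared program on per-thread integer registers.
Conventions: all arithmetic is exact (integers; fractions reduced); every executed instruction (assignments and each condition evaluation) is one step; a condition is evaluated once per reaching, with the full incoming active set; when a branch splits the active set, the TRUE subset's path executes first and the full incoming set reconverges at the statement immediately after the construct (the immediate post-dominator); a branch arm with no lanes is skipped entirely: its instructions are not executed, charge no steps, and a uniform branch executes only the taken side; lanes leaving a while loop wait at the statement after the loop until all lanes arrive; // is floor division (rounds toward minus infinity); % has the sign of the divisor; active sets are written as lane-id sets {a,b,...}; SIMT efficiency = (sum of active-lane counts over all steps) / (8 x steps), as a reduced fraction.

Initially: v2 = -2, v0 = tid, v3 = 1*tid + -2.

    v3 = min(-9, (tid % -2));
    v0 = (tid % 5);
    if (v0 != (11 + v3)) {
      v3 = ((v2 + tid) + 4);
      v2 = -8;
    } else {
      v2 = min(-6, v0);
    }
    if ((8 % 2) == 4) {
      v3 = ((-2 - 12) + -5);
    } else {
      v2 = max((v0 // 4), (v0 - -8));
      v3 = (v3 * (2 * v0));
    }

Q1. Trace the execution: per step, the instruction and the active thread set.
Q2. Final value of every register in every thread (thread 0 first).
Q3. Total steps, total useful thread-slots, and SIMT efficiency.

step 0: v3 <- min(-9, (tid % -2))    {0,1,2,3,4,5,6,7}
step 1: v0 <- (tid % 5)              {0,1,2,3,4,5,6,7}
step 2: eval (v0 != (11 + v3))       {0,1,2,3,4,5,6,7}
step 3: v3 <- ((v2 + tid) + 4)       {0,1,3,4,5,6}
step 4: v2 <- -8                     {0,1,3,4,5,6}
step 5: v2 <- min(-6, v0)            {2,7}
step 6: eval ((8 % 2) == 4)          {0,1,2,3,4,5,6,7}
step 7: v2 <- max((v0 // 4), (v0 - -8)) {0,1,2,3,4,5,6,7}
step 8: v3 <- (v3 * (2 * v0))        {0,1,2,3,4,5,6,7}

Answer: 9 steps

v2: 8,9,10,11,12,8,9,10
v0: 0,1,2,3,4,0,1,2
v3: 0,6,-36,30,48,0,16,-36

steps = 9; useful = 62; efficiency = 62/72 = 31/36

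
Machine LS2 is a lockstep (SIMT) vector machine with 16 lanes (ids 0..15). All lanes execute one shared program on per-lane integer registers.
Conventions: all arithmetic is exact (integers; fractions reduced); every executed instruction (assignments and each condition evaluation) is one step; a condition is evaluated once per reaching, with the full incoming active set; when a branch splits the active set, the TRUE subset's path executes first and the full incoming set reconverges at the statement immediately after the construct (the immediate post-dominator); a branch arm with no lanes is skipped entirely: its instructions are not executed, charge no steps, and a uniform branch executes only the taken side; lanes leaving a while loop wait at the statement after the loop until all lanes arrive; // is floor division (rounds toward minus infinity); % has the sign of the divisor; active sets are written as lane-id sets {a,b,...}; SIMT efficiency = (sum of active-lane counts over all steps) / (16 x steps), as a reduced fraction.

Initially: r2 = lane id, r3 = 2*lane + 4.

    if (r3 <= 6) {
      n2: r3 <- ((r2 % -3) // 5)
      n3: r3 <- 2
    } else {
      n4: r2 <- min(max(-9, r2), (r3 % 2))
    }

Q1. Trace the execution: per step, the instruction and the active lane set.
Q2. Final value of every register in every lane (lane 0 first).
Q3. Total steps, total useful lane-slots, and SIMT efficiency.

step 0: eval (r3 <= 6)               {0,1,2,3,4,5,6,7,8,9,10,11,12,13,14,15}
step 1: r3 <- ((r2 % -3) // 5)       {0,1}
step 2: r3 <- 2                      {0,1}
step 3: r2 <- min(max(-9, r2), (r3 % 2)) {2,3,4,5,6,7,8,9,10,11,12,13,14,15}

Answer: 4 steps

r2: 0,1,0,0,0,0,0,0,0,0,0,0,0,0,0,0
r3: 2,2,8,10,12,14,16,18,20,22,24,26,28,30,32,34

steps = 4; useful = 34; efficiency = 34/64 = 17/32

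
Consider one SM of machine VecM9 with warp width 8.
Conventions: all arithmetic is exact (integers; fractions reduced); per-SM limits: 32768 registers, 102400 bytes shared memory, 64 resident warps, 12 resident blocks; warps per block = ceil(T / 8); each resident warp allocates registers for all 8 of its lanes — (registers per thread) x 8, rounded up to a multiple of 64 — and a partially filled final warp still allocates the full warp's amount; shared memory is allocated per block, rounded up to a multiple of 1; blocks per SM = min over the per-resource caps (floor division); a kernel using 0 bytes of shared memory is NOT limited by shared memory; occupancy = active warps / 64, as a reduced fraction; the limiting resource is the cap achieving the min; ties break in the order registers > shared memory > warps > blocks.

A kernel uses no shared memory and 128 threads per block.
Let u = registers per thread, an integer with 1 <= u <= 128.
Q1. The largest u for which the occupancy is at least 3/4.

Answer: u = 80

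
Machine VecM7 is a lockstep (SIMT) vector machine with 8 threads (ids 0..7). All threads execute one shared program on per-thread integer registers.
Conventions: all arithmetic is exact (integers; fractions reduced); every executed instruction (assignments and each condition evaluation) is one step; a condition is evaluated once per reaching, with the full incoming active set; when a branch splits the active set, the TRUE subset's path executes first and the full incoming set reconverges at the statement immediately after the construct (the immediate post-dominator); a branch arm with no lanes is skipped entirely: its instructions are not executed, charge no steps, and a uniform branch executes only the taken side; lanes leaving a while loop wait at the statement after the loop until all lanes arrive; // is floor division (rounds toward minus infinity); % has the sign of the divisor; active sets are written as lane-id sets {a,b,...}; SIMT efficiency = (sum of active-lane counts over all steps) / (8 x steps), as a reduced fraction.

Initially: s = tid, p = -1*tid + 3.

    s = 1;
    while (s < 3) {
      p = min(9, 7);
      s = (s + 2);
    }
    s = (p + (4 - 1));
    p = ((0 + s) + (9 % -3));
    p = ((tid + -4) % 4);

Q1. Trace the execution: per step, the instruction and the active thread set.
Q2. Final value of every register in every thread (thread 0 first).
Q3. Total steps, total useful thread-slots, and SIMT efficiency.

step 0: s <- 1                       {0,1,2,3,4,5,6,7}
step 1: eval (s < 3)                 {0,1,2,3,4,5,6,7}
step 2: p <- min(9, 7)               {0,1,2,3,4,5,6,7}
step 3: s <- (s + 2)                 {0,1,2,3,4,5,6,7}
step 4: eval (s < 3)                 {0,1,2,3,4,5,6,7}
step 5: s <- (p + (4 - 1))           {0,1,2,3,4,5,6,7}
step 6: p <- ((0 + s) + (9 % -3))    {0,1,2,3,4,5,6,7}
step 7: p <- ((tid + -4) % 4)        {0,1,2,3,4,5,6,7}

Answer: 8 steps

s: 10,10,10,10,10,10,10,10
p: 0,1,2,3,0,1,2,3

steps = 8; useful = 64; efficiency = 64/64 = 1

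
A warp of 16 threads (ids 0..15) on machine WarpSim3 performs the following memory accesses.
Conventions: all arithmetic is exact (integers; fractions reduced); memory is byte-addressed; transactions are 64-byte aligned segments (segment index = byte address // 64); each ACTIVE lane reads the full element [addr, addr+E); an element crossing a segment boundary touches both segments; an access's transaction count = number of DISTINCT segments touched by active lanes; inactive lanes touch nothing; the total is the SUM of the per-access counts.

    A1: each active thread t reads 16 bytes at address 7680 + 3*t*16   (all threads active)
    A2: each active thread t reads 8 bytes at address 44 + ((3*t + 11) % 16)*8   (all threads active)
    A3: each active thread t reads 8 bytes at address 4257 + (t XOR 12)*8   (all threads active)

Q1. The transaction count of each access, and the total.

A1: 12 transactions
A2: 3 transactions
A3: 3 transactions

Answer: 12,3,3; total 18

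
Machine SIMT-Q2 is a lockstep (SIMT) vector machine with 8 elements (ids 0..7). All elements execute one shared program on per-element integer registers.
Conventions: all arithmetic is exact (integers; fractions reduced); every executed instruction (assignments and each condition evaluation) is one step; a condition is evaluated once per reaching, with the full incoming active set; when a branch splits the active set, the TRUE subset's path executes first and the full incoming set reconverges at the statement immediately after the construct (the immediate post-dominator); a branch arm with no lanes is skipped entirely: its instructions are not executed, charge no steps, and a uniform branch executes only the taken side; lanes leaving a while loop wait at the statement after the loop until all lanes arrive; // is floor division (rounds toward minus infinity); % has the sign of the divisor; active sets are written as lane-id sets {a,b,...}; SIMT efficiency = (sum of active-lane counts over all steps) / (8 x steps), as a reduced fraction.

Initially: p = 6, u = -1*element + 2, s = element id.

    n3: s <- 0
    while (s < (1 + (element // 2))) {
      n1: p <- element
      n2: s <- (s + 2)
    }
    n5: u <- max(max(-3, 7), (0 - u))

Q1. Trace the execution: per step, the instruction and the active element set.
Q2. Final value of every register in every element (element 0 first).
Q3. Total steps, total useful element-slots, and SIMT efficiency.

step 0: s <- 0                       {0,1,2,3,4,5,6,7}
step 1: eval (s < (1 + (element // 2))) {0,1,2,3,4,5,6,7}
step 2: p <- element                 {0,1,2,3,4,5,6,7}
step 3: s <- (s + 2)                 {0,1,2,3,4,5,6,7}
step 4: eval (s < (1 + (element // 2))) {0,1,2,3,4,5,6,7}
step 5: p <- element                 {4,5,6,7}
step 6: s <- (s + 2)                 {4,5,6,7}
step 7: eval (s < (1 + (element // 2))) {4,5,6,7}
step 8: u <- max(max(-3, 7), (0 - u)) {0,1,2,3,4,5,6,7}

Answer: 9 steps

p: 0,1,2,3,4,5,6,7
u: 7,7,7,7,7,7,7,7
s: 2,2,2,2,4,4,4,4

steps = 9; useful = 60; efficiency = 60/72 = 5/6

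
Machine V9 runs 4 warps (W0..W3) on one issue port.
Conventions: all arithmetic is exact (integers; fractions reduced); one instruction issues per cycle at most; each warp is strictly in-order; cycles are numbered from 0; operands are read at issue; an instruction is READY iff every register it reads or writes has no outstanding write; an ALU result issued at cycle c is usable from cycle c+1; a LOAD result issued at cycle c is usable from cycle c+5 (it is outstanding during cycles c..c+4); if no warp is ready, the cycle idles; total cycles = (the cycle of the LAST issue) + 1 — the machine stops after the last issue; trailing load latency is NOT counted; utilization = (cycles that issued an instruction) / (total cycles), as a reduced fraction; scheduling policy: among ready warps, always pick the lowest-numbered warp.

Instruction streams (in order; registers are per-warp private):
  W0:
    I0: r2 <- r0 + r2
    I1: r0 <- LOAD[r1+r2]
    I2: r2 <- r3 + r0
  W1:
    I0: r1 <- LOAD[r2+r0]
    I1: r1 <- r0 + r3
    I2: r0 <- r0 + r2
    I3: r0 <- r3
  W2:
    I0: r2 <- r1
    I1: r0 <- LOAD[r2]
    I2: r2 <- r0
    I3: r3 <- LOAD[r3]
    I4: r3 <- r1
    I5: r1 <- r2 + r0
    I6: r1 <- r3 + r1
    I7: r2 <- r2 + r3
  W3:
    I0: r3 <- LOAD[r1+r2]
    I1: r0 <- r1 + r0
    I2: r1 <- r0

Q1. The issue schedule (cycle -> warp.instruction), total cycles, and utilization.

cycle 0: W0.I0
cycle 1: W0.I1
cycle 2: W1.I0
cycle 3: W2.I0
cycle 4: W2.I1
cycle 5: W3.I0
cycle 6: W0.I2
cycle 7: W1.I1
cycle 8: W1.I2
cycle 9: W1.I3
cycle 10: W2.I2
cycle 11: W2.I3
cycle 12: W3.I1
cycle 13: W3.I2
cycle 14: idle
cycle 15: idle
cycle 16: W2.I4
cycle 17: W2.I5
cycle 18: W2.I6
cycle 19: W2.I7

Answer: 20 cycles, utilization 9/10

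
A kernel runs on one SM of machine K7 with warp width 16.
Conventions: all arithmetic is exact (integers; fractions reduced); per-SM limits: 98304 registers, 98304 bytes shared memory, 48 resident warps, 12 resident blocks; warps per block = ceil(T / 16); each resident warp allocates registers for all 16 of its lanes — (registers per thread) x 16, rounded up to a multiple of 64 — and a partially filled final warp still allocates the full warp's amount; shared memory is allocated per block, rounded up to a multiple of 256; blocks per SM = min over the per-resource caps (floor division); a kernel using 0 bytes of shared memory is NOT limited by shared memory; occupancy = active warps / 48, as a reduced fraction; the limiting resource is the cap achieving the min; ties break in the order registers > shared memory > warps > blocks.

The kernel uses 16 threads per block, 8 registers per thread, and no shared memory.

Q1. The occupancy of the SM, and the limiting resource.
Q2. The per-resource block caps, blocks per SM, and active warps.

Answer: occupancy 1/4, limited by blocks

registers: 768 blocks
shared memory: no limit (kernel uses none)
warps: 48 blocks
blocks: 12 blocks

Answer: 12 blocks, 12 active warps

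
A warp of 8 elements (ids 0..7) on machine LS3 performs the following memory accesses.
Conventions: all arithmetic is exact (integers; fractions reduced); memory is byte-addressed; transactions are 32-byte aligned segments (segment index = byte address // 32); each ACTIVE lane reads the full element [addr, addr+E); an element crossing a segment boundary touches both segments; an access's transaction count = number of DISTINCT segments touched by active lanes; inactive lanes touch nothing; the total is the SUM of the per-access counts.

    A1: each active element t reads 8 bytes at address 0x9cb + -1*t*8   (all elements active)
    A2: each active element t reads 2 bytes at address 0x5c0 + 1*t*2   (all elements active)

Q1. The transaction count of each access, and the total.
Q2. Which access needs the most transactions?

A1: 3 transactions
A2: 1 transaction

Answer: 3,1; total 4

Answer: A1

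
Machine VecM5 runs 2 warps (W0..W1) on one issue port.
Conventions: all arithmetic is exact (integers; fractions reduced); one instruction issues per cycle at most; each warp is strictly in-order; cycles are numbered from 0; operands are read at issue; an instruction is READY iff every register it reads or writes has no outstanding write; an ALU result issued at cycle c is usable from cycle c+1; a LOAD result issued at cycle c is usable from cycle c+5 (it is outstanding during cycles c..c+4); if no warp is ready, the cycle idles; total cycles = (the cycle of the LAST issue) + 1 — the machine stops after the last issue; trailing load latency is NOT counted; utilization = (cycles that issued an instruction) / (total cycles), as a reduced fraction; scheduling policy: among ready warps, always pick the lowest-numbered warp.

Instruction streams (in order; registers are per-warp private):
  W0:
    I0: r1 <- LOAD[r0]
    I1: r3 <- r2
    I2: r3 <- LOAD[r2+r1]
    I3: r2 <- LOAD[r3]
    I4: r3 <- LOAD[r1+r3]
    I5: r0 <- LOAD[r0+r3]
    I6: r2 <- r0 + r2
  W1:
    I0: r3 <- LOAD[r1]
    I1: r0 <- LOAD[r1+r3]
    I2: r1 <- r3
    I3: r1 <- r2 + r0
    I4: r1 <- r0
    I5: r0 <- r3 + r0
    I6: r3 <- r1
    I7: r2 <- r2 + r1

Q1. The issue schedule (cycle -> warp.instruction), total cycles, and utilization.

cycle 0: W0.I0
cycle 1: W0.I1
cycle 2: W1.I0
cycle 3: idle
cycle 4: idle
cycle 5: W0.I2
cycle 6: idle
cycle 7: W1.I1
cycle 8: W1.I2
cycle 9: idle
cycle 10: W0.I3
cycle 11: W0.I4
cycle 12: W1.I3
cycle 13: W1.I4
cycle 14: W1.I5
cycle 15: W1.I6
cycle 16: W0.I5
cycle 17: W1.I7
cycle 18: idle
cycle 19: idle
cycle 20: idle
cycle 21: W0.I6

Answer: 22 cycles, utilization 15/22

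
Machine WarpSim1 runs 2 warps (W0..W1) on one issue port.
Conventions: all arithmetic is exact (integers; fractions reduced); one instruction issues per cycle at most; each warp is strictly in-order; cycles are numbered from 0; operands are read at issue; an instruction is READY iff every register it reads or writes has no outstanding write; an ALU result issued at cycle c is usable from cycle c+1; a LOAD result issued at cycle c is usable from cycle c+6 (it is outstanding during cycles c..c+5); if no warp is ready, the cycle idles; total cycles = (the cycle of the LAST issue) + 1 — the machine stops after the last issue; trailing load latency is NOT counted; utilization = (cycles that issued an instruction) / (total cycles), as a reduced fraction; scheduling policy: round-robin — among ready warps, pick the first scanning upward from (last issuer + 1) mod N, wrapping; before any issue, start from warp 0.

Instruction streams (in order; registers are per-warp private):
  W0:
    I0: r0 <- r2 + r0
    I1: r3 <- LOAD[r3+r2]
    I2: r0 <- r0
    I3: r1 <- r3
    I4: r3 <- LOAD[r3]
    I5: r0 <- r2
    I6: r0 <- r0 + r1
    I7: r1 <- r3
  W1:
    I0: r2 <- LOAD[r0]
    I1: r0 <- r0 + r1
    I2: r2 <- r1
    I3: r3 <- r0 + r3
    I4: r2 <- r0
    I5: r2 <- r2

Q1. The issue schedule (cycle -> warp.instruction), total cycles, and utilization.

cycle 0: W0.I0
cycle 1: W1.I0
cycle 2: W0.I1
cycle 3: W1.I1
cycle 4: W0.I2
cycle 5: idle
cycle 6: idle
cycle 7: W1.I2
cycle 8: W0.I3
cycle 9: W1.I3
cycle 10: W0.I4
cycle 11: W1.I4
cycle 12: W0.I5
cycle 13: W1.I5
cycle 14: W0.I6
cycle 15: idle
cycle 16: W0.I7

Answer: 17 cycles, utilization 14/17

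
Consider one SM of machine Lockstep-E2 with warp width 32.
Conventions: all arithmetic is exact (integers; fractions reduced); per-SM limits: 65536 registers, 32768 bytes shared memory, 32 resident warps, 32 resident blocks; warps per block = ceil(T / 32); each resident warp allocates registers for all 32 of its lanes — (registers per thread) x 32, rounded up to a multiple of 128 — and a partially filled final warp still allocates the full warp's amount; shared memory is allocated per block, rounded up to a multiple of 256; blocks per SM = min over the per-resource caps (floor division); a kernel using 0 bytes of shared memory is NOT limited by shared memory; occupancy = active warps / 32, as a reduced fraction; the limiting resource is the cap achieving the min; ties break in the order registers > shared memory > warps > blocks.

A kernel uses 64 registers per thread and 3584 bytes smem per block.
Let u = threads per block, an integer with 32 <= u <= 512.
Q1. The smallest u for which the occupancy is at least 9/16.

Answer: u = 33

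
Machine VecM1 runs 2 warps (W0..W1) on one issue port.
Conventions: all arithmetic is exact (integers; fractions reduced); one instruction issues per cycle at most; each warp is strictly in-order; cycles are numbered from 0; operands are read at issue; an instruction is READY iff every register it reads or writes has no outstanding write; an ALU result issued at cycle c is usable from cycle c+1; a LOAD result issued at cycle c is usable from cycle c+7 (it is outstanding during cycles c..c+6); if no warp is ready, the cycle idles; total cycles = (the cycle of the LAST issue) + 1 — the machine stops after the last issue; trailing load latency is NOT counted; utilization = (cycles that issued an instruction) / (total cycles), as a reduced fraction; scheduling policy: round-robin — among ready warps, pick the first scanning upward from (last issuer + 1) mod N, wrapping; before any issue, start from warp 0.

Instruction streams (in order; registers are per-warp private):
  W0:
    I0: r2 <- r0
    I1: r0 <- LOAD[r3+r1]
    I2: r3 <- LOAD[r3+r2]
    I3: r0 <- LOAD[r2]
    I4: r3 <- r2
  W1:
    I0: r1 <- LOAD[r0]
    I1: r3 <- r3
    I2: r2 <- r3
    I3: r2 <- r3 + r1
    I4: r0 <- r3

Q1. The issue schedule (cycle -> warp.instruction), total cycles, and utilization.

cycle 0: W0.I0
cycle 1: W1.I0
cycle 2: W0.I1
cycle 3: W1.I1
cycle 4: W0.I2
cycle 5: W1.I2
cycle 6: idle
cycle 7: idle
cycle 8: W1.I3
cycle 9: W0.I3
cycle 10: W1.I4
cycle 11: W0.I4

Answer: 12 cycles, utilization 5/6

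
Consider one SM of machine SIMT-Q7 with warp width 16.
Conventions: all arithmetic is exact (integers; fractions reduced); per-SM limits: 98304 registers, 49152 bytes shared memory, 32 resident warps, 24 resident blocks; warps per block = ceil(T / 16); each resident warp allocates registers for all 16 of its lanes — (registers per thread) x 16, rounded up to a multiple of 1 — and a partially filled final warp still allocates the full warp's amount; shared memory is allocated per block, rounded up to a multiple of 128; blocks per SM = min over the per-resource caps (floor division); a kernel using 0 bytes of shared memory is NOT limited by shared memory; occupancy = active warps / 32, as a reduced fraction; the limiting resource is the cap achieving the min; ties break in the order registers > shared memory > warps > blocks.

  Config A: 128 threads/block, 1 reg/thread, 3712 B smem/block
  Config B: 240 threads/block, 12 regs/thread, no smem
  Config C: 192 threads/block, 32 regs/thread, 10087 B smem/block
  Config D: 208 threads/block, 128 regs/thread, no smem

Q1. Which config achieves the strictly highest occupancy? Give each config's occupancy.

occupancies: A 1, B 15/16, C 3/4, D 13/16

Answer: A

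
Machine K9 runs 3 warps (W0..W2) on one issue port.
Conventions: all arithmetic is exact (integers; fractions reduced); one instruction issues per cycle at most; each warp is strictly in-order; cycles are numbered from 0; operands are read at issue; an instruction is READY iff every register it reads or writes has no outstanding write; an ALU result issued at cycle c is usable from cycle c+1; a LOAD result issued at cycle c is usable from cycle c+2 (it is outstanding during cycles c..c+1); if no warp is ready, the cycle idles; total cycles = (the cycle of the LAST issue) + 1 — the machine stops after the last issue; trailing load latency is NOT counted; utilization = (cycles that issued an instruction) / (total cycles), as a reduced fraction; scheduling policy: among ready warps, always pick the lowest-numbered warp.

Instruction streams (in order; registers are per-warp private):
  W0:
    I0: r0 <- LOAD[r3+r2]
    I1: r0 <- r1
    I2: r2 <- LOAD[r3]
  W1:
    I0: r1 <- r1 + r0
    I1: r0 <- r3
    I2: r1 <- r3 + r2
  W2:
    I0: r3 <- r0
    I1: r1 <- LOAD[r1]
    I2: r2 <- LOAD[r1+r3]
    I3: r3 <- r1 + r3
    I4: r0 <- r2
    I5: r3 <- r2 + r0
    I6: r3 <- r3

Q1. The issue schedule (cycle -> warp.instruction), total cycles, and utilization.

cycle 0: W0.I0
cycle 1: W1.I0
cycle 2: W0.I1
cycle 3: W0.I2
cycle 4: W1.I1
cycle 5: W1.I2
cycle 6: W2.I0
cycle 7: W2.I1
cycle 8: idle
cycle 9: W2.I2
cycle 10: W2.I3
cycle 11: W2.I4
cycle 12: W2.I5
cycle 13: W2.I6

Answer: 14 cycles, utilization 13/14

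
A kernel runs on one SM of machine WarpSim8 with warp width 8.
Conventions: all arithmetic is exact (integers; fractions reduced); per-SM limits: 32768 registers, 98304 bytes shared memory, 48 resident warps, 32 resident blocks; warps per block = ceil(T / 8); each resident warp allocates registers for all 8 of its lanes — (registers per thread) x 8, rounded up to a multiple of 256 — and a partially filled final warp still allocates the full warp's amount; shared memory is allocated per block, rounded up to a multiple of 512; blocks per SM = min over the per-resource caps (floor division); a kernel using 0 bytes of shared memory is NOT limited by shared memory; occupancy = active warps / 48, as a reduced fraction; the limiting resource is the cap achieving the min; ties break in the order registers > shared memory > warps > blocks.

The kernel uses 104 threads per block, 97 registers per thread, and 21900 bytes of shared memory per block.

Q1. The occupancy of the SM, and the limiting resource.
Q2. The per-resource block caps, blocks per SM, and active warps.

Answer: occupancy 13/24, limited by registers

registers: 2 blocks
shared memory: 4 blocks
warps: 3 blocks
blocks: 32 blocks

Answer: 2 blocks, 26 active warps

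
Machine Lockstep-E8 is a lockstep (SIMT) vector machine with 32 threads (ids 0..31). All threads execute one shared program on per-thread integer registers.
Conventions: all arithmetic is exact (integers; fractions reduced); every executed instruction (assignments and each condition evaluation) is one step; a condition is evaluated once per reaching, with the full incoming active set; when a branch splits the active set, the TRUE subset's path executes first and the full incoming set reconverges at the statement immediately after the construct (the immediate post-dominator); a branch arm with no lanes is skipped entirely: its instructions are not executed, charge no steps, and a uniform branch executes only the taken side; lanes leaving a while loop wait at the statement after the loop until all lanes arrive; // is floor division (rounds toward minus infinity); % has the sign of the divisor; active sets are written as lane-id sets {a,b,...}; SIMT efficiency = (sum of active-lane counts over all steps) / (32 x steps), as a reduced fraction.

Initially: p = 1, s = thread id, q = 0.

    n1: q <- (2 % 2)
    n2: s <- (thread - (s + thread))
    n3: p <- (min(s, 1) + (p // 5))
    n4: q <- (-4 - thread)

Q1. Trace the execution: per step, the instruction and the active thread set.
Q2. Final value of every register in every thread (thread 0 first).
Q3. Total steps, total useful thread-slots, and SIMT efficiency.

step 0: q <- (2 % 2)                 {0,1,2,3,4,5,6,7,8,9,10,11,12,13,14,15,16,17,18,19,20,21,22,23,24,25,26,27,28,29,30,31}
step 1: s <- (thread - (s + thread)) {0,1,2,3,4,5,6,7,8,9,10,11,12,13,14,15,16,17,18,19,20,21,22,23,24,25,26,27,28,29,30,31}
step 2: p <- (min(s, 1) + (p // 5))  {0,1,2,3,4,5,6,7,8,9,10,11,12,13,14,15,16,17,18,19,20,21,22,23,24,25,26,27,28,29,30,31}
step 3: q <- (-4 - thread)           {0,1,2,3,4,5,6,7,8,9,10,11,12,13,14,15,16,17,18,19,20,21,22,23,24,25,26,27,28,29,30,31}

Answer: 4 steps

p: 0,-1,-2,-3,-4,-5,-6,-7,-8,-9,-10,-11,-12,-13,-14,-15,-16,-17,-18,-19,-20,-21,-22,-23,-24,-25,-26,-27,-28,-29,-30,-31
s: 0,-1,-2,-3,-4,-5,-6,-7,-8,-9,-10,-11,-12,-13,-14,-15,-16,-17,-18,-19,-20,-21,-22,-23,-24,-25,-26,-27,-28,-29,-30,-31
q: -4,-5,-6,-7,-8,-9,-10,-11,-12,-13,-14,-15,-16,-17,-18,-19,-20,-21,-22,-23,-24,-25,-26,-27,-28,-29,-30,-31,-32,-33,-34,-35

steps = 4; useful = 128; efficiency = 128/128 = 1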